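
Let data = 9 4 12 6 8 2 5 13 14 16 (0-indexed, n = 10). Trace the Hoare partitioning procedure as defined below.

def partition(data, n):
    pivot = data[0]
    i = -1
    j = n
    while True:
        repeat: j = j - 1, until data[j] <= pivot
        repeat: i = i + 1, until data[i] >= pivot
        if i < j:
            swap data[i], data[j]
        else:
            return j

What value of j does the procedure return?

pivot = data[0] = 9; i = -1, j = 10
j→6 (data[6]=5≤9), i→0 (data[0]=9≥9); i<j, swap → 5 4 12 6 8 2 9 13 14 16
j→5 (data[5]=2≤9), i→2 (data[2]=12≥9); i<j, swap → 5 4 2 6 8 12 9 13 14 16
j→4, i→5; i≥j, return j=4. data = 5 4 2 6 8 12 9 13 14 16

4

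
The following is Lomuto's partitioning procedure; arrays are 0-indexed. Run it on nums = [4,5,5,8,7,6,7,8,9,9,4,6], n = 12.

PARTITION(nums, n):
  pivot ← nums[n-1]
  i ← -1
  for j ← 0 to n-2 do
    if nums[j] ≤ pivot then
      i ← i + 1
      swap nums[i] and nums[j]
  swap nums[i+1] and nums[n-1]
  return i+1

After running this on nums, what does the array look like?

pivot=6, i=-1
j=0: 4≤6, i=0, swap(0,0) ⇒ [4,5,5,8,7,6,7,8,9,9,4,6]
j=1: 5≤6, i=1, swap(1,1) ⇒ [4,5,5,8,7,6,7,8,9,9,4,6]
j=2: 5≤6, i=2, swap(2,2) ⇒ [4,5,5,8,7,6,7,8,9,9,4,6]
j=3: 8>6, skip
j=4: 7>6, skip
j=5: 6≤6, i=3, swap(3,5) ⇒ [4,5,5,6,7,8,7,8,9,9,4,6]
j=6: 7>6, skip
j=7: 8>6, skip
j=8: 9>6, skip
j=9: 9>6, skip
j=10: 4≤6, i=4, swap(4,10) ⇒ [4,5,5,6,4,8,7,8,9,9,7,6]
swap(5,11) ⇒ [4,5,5,6,4,6,7,8,9,9,7,8]; return 5

[4,5,5,6,4,6,7,8,9,9,7,8]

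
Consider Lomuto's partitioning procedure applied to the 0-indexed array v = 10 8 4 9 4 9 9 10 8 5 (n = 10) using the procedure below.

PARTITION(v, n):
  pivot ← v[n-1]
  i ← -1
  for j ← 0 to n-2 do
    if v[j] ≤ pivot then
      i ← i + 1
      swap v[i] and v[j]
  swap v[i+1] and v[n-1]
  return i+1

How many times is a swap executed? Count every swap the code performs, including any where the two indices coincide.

3

pivot=5, i=-1
j=0: 10>5, skip
j=1: 8>5, skip
j=2: 4≤5, i=0, swap(0,2) ⇒ 4 8 10 9 4 9 9 10 8 5
j=3: 9>5, skip
j=4: 4≤5, i=1, swap(1,4) ⇒ 4 4 10 9 8 9 9 10 8 5
j=5: 9>5, skip
j=6: 9>5, skip
j=7: 10>5, skip
j=8: 8>5, skip
swap(2,9) ⇒ 4 4 5 9 8 9 9 10 8 10; return 2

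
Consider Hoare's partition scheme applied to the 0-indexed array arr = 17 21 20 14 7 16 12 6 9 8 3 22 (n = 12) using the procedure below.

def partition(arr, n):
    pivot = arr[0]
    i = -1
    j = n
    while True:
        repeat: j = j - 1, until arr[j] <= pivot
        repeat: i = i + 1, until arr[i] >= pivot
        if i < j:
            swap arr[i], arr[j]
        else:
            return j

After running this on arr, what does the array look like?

pivot = arr[0] = 17; i = -1, j = 12
j→10 (arr[10]=3≤17), i→0 (arr[0]=17≥17); i<j, swap → 3 21 20 14 7 16 12 6 9 8 17 22
j→9 (arr[9]=8≤17), i→1 (arr[1]=21≥17); i<j, swap → 3 8 20 14 7 16 12 6 9 21 17 22
j→8 (arr[8]=9≤17), i→2 (arr[2]=20≥17); i<j, swap → 3 8 9 14 7 16 12 6 20 21 17 22
j→7, i→8; i≥j, return j=7. arr = 3 8 9 14 7 16 12 6 20 21 17 22

3 8 9 14 7 16 12 6 20 21 17 22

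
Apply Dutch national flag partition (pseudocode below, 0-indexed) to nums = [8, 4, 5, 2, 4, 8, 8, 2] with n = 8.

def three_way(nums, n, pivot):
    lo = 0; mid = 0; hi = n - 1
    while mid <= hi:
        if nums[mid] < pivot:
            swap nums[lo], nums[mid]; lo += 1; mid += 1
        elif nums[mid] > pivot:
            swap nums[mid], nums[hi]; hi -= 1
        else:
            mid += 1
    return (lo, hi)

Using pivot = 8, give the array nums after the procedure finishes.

pivot = 8; lo=0, mid=0, hi=7
nums[mid]=8=8: mid=1
nums[mid]=4<8: swap nums[0],nums[1]; lo=1,mid=2 → [4, 8, 5, 2, 4, 8, 8, 2]
nums[mid]=5<8: swap nums[1],nums[2]; lo=2,mid=3 → [4, 5, 8, 2, 4, 8, 8, 2]
nums[mid]=2<8: swap nums[2],nums[3]; lo=3,mid=4 → [4, 5, 2, 8, 4, 8, 8, 2]
nums[mid]=4<8: swap nums[3],nums[4]; lo=4,mid=5 → [4, 5, 2, 4, 8, 8, 8, 2]
nums[mid]=8=8: mid=6
nums[mid]=8=8: mid=7
nums[mid]=2<8: swap nums[4],nums[7]; lo=5,mid=8 → [4, 5, 2, 4, 2, 8, 8, 8]
end: lo=5, hi=7; nums = [4, 5, 2, 4, 2, 8, 8, 8]

[4, 5, 2, 4, 2, 8, 8, 8]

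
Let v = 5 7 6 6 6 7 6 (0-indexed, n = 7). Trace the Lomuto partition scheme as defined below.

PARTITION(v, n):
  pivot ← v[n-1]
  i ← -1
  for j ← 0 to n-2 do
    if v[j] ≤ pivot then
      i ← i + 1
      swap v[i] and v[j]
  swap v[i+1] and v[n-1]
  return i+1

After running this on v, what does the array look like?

pivot = v[6] = 6; i = -1
j=0: v[0]=5 ≤ 6 → i=0, swap v[0],v[0] (no change) → 5 7 6 6 6 7 6
j=1: v[1]=7 > 6 → no swap
j=2: v[2]=6 ≤ 6 → i=1, swap v[1],v[2] → 5 6 7 6 6 7 6
j=3: v[3]=6 ≤ 6 → i=2, swap v[2],v[3] → 5 6 6 7 6 7 6
j=4: v[4]=6 ≤ 6 → i=3, swap v[3],v[4] → 5 6 6 6 7 7 6
j=5: v[5]=7 > 6 → no swap
final swap v[4],v[6] → 5 6 6 6 6 7 7; return 4

5 6 6 6 6 7 7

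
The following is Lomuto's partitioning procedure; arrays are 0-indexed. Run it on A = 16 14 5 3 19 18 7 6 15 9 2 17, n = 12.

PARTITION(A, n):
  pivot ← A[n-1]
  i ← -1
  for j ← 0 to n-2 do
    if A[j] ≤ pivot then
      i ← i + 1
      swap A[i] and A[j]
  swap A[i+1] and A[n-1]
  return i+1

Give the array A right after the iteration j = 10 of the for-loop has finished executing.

16 14 5 3 7 6 15 9 2 18 19 17

pivot = A[11] = 17; i = -1
j=0: A[0]=16 ≤ 17 → i=0, swap A[0],A[0] (no change) → 16 14 5 3 19 18 7 6 15 9 2 17
j=1: A[1]=14 ≤ 17 → i=1, swap A[1],A[1] (no change) → 16 14 5 3 19 18 7 6 15 9 2 17
j=2: A[2]=5 ≤ 17 → i=2, swap A[2],A[2] (no change) → 16 14 5 3 19 18 7 6 15 9 2 17
j=3: A[3]=3 ≤ 17 → i=3, swap A[3],A[3] (no change) → 16 14 5 3 19 18 7 6 15 9 2 17
j=4: A[4]=19 > 17 → no swap
j=5: A[5]=18 > 17 → no swap
j=6: A[6]=7 ≤ 17 → i=4, swap A[4],A[6] → 16 14 5 3 7 18 19 6 15 9 2 17
j=7: A[7]=6 ≤ 17 → i=5, swap A[5],A[7] → 16 14 5 3 7 6 19 18 15 9 2 17
j=8: A[8]=15 ≤ 17 → i=6, swap A[6],A[8] → 16 14 5 3 7 6 15 18 19 9 2 17
j=9: A[9]=9 ≤ 17 → i=7, swap A[7],A[9] → 16 14 5 3 7 6 15 9 19 18 2 17
j=10: A[10]=2 ≤ 17 → i=8, swap A[8],A[10] → 16 14 5 3 7 6 15 9 2 18 19 17
(after j=10) A = 16 14 5 3 7 6 15 9 2 18 19 17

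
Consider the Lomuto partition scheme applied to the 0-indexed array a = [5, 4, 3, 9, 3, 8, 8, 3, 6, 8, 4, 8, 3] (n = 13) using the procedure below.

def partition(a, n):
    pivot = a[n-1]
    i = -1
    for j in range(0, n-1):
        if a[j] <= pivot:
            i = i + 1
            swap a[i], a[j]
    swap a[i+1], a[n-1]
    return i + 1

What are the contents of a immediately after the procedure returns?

[3, 3, 3, 3, 4, 8, 8, 5, 6, 8, 4, 8, 9]

pivot=3, i=-1
j=0: 5>3, skip
j=1: 4>3, skip
j=2: 3≤3, i=0, swap(0,2) ⇒ [3, 4, 5, 9, 3, 8, 8, 3, 6, 8, 4, 8, 3]
j=3: 9>3, skip
j=4: 3≤3, i=1, swap(1,4) ⇒ [3, 3, 5, 9, 4, 8, 8, 3, 6, 8, 4, 8, 3]
j=5: 8>3, skip
j=6: 8>3, skip
j=7: 3≤3, i=2, swap(2,7) ⇒ [3, 3, 3, 9, 4, 8, 8, 5, 6, 8, 4, 8, 3]
j=8: 6>3, skip
j=9: 8>3, skip
j=10: 4>3, skip
j=11: 8>3, skip
swap(3,12) ⇒ [3, 3, 3, 3, 4, 8, 8, 5, 6, 8, 4, 8, 9]; return 3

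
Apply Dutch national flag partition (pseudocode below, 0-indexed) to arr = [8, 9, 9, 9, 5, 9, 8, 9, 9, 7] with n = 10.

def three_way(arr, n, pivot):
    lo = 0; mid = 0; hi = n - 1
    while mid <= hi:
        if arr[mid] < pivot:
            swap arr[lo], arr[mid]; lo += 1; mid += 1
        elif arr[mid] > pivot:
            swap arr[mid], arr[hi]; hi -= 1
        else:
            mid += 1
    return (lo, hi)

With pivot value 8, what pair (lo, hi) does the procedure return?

(2, 3)

pivot = 8; lo=0, mid=0, hi=9
arr[mid]=8=8: mid=1
arr[mid]=9>8: swap arr[1],arr[9]; hi=8 → [8, 7, 9, 9, 5, 9, 8, 9, 9, 9]
arr[mid]=7<8: swap arr[0],arr[1]; lo=1,mid=2 → [7, 8, 9, 9, 5, 9, 8, 9, 9, 9]
arr[mid]=9>8: swap arr[2],arr[8]; hi=7 → [7, 8, 9, 9, 5, 9, 8, 9, 9, 9]
arr[mid]=9>8: swap arr[2],arr[7]; hi=6 → [7, 8, 9, 9, 5, 9, 8, 9, 9, 9]
arr[mid]=9>8: swap arr[2],arr[6]; hi=5 → [7, 8, 8, 9, 5, 9, 9, 9, 9, 9]
arr[mid]=8=8: mid=3
arr[mid]=9>8: swap arr[3],arr[5]; hi=4 → [7, 8, 8, 9, 5, 9, 9, 9, 9, 9]
arr[mid]=9>8: swap arr[3],arr[4]; hi=3 → [7, 8, 8, 5, 9, 9, 9, 9, 9, 9]
arr[mid]=5<8: swap arr[1],arr[3]; lo=2,mid=4 → [7, 5, 8, 8, 9, 9, 9, 9, 9, 9]
end: lo=2, hi=3; arr = [7, 5, 8, 8, 9, 9, 9, 9, 9, 9]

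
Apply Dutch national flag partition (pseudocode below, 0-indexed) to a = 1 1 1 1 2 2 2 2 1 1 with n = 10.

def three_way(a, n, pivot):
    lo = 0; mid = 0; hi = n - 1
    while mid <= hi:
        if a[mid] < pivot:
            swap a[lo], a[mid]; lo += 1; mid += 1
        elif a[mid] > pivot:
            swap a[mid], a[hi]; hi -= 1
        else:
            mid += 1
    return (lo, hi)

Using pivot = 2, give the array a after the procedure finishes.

1 1 1 1 1 1 2 2 2 2

lo=0 mid=0 hi=9
1<2: swap(0,0), lo=1 mid=1 ⇒ 1 1 1 1 2 2 2 2 1 1
1<2: swap(1,1), lo=2 mid=2 ⇒ 1 1 1 1 2 2 2 2 1 1
1<2: swap(2,2), lo=3 mid=3 ⇒ 1 1 1 1 2 2 2 2 1 1
1<2: swap(3,3), lo=4 mid=4 ⇒ 1 1 1 1 2 2 2 2 1 1
2=2: mid=5
2=2: mid=6
2=2: mid=7
2=2: mid=8
1<2: swap(4,8), lo=5 mid=9 ⇒ 1 1 1 1 1 2 2 2 2 1
1<2: swap(5,9), lo=6 mid=10 ⇒ 1 1 1 1 1 1 2 2 2 2
done. lo=6 hi=9; a=1 1 1 1 1 1 2 2 2 2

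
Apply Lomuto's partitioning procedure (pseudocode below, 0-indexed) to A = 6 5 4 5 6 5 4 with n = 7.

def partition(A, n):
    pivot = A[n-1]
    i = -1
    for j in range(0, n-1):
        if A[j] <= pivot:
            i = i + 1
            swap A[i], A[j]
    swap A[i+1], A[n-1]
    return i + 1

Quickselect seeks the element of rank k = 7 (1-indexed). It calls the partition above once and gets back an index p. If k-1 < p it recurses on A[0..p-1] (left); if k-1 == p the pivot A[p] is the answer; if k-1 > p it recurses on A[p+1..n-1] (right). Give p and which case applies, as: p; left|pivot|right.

1; right

pivot=4, i=-1
j=0: 6>4, skip
j=1: 5>4, skip
j=2: 4≤4, i=0, swap(0,2) ⇒ 4 5 6 5 6 5 4
j=3: 5>4, skip
j=4: 6>4, skip
j=5: 5>4, skip
swap(1,6) ⇒ 4 4 6 5 6 5 5; return 1
p = 1; k-1 = 6 > 1 ⇒ right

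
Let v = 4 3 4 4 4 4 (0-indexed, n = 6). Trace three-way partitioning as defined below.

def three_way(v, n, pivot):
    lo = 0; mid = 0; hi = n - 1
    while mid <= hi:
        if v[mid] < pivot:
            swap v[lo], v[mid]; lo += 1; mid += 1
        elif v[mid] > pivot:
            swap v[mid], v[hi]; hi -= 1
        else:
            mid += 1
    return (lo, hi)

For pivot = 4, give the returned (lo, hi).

lo=0 mid=0 hi=5
4=4: mid=1
3<4: swap(0,1), lo=1 mid=2 ⇒ 3 4 4 4 4 4
4=4: mid=3
4=4: mid=4
4=4: mid=5
4=4: mid=6
done. lo=1 hi=5; v=3 4 4 4 4 4

(1, 5)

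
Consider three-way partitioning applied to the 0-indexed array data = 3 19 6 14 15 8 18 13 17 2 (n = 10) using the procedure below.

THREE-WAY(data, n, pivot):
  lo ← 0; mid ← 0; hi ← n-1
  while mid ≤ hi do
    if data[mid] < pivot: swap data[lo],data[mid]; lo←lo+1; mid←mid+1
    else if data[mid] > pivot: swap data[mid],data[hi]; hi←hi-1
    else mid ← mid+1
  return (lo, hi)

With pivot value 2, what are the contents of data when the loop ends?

pivot = 2; lo=0, mid=0, hi=9
data[mid]=3>2: swap data[0],data[9]; hi=8 → 2 19 6 14 15 8 18 13 17 3
data[mid]=2=2: mid=1
data[mid]=19>2: swap data[1],data[8]; hi=7 → 2 17 6 14 15 8 18 13 19 3
data[mid]=17>2: swap data[1],data[7]; hi=6 → 2 13 6 14 15 8 18 17 19 3
data[mid]=13>2: swap data[1],data[6]; hi=5 → 2 18 6 14 15 8 13 17 19 3
data[mid]=18>2: swap data[1],data[5]; hi=4 → 2 8 6 14 15 18 13 17 19 3
data[mid]=8>2: swap data[1],data[4]; hi=3 → 2 15 6 14 8 18 13 17 19 3
data[mid]=15>2: swap data[1],data[3]; hi=2 → 2 14 6 15 8 18 13 17 19 3
data[mid]=14>2: swap data[1],data[2]; hi=1 → 2 6 14 15 8 18 13 17 19 3
data[mid]=6>2: swap data[1],data[1]; hi=0 → 2 6 14 15 8 18 13 17 19 3
end: lo=0, hi=0; data = 2 6 14 15 8 18 13 17 19 3

2 6 14 15 8 18 13 17 19 3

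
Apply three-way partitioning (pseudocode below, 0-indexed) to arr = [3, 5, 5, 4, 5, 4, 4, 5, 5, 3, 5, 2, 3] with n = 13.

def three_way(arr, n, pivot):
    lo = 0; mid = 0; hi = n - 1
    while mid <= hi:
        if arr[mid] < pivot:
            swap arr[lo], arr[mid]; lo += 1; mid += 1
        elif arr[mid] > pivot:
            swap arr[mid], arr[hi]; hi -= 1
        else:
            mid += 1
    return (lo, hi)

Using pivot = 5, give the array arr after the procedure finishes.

pivot = 5; lo=0, mid=0, hi=12
arr[mid]=3<5: swap arr[0],arr[0]; lo=1,mid=1 → [3, 5, 5, 4, 5, 4, 4, 5, 5, 3, 5, 2, 3]
arr[mid]=5=5: mid=2
arr[mid]=5=5: mid=3
arr[mid]=4<5: swap arr[1],arr[3]; lo=2,mid=4 → [3, 4, 5, 5, 5, 4, 4, 5, 5, 3, 5, 2, 3]
arr[mid]=5=5: mid=5
arr[mid]=4<5: swap arr[2],arr[5]; lo=3,mid=6 → [3, 4, 4, 5, 5, 5, 4, 5, 5, 3, 5, 2, 3]
arr[mid]=4<5: swap arr[3],arr[6]; lo=4,mid=7 → [3, 4, 4, 4, 5, 5, 5, 5, 5, 3, 5, 2, 3]
arr[mid]=5=5: mid=8
arr[mid]=5=5: mid=9
arr[mid]=3<5: swap arr[4],arr[9]; lo=5,mid=10 → [3, 4, 4, 4, 3, 5, 5, 5, 5, 5, 5, 2, 3]
arr[mid]=5=5: mid=11
arr[mid]=2<5: swap arr[5],arr[11]; lo=6,mid=12 → [3, 4, 4, 4, 3, 2, 5, 5, 5, 5, 5, 5, 3]
arr[mid]=3<5: swap arr[6],arr[12]; lo=7,mid=13 → [3, 4, 4, 4, 3, 2, 3, 5, 5, 5, 5, 5, 5]
end: lo=7, hi=12; arr = [3, 4, 4, 4, 3, 2, 3, 5, 5, 5, 5, 5, 5]

[3, 4, 4, 4, 3, 2, 3, 5, 5, 5, 5, 5, 5]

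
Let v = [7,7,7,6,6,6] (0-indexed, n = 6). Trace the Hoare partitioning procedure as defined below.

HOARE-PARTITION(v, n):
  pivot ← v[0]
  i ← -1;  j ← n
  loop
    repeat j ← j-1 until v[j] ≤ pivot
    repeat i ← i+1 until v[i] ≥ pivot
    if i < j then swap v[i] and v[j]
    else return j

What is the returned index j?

2

pivot = v[0] = 7; i = -1, j = 6
j→5 (v[5]=6≤7), i→0 (v[0]=7≥7); i<j, swap → [6,7,7,6,6,7]
j→4 (v[4]=6≤7), i→1 (v[1]=7≥7); i<j, swap → [6,6,7,6,7,7]
j→3 (v[3]=6≤7), i→2 (v[2]=7≥7); i<j, swap → [6,6,6,7,7,7]
j→2, i→3; i≥j, return j=2. v = [6,6,6,7,7,7]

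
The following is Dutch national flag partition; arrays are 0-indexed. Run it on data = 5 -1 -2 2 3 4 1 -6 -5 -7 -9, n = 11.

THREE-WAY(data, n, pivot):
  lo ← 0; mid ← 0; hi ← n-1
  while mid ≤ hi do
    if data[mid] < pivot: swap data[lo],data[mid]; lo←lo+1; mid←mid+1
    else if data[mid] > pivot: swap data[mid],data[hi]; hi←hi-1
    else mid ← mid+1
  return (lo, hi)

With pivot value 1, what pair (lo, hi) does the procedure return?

(6, 6)

pivot = 1; lo=0, mid=0, hi=10
data[mid]=5>1: swap data[0],data[10]; hi=9 → -9 -1 -2 2 3 4 1 -6 -5 -7 5
data[mid]=-9<1: swap data[0],data[0]; lo=1,mid=1 → -9 -1 -2 2 3 4 1 -6 -5 -7 5
data[mid]=-1<1: swap data[1],data[1]; lo=2,mid=2 → -9 -1 -2 2 3 4 1 -6 -5 -7 5
data[mid]=-2<1: swap data[2],data[2]; lo=3,mid=3 → -9 -1 -2 2 3 4 1 -6 -5 -7 5
data[mid]=2>1: swap data[3],data[9]; hi=8 → -9 -1 -2 -7 3 4 1 -6 -5 2 5
data[mid]=-7<1: swap data[3],data[3]; lo=4,mid=4 → -9 -1 -2 -7 3 4 1 -6 -5 2 5
data[mid]=3>1: swap data[4],data[8]; hi=7 → -9 -1 -2 -7 -5 4 1 -6 3 2 5
data[mid]=-5<1: swap data[4],data[4]; lo=5,mid=5 → -9 -1 -2 -7 -5 4 1 -6 3 2 5
data[mid]=4>1: swap data[5],data[7]; hi=6 → -9 -1 -2 -7 -5 -6 1 4 3 2 5
data[mid]=-6<1: swap data[5],data[5]; lo=6,mid=6 → -9 -1 -2 -7 -5 -6 1 4 3 2 5
data[mid]=1=1: mid=7
end: lo=6, hi=6; data = -9 -1 -2 -7 -5 -6 1 4 3 2 5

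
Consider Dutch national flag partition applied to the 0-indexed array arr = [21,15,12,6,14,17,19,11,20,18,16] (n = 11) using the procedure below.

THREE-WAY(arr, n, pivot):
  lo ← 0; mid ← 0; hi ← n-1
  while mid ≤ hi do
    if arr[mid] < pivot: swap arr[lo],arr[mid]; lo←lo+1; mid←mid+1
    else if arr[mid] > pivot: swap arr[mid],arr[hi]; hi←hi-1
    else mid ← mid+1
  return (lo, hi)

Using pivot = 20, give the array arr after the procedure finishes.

[16,15,12,6,14,17,19,11,18,20,21]

pivot = 20; lo=0, mid=0, hi=10
arr[mid]=21>20: swap arr[0],arr[10]; hi=9 → [16,15,12,6,14,17,19,11,20,18,21]
arr[mid]=16<20: swap arr[0],arr[0]; lo=1,mid=1 → [16,15,12,6,14,17,19,11,20,18,21]
arr[mid]=15<20: swap arr[1],arr[1]; lo=2,mid=2 → [16,15,12,6,14,17,19,11,20,18,21]
arr[mid]=12<20: swap arr[2],arr[2]; lo=3,mid=3 → [16,15,12,6,14,17,19,11,20,18,21]
arr[mid]=6<20: swap arr[3],arr[3]; lo=4,mid=4 → [16,15,12,6,14,17,19,11,20,18,21]
arr[mid]=14<20: swap arr[4],arr[4]; lo=5,mid=5 → [16,15,12,6,14,17,19,11,20,18,21]
arr[mid]=17<20: swap arr[5],arr[5]; lo=6,mid=6 → [16,15,12,6,14,17,19,11,20,18,21]
arr[mid]=19<20: swap arr[6],arr[6]; lo=7,mid=7 → [16,15,12,6,14,17,19,11,20,18,21]
arr[mid]=11<20: swap arr[7],arr[7]; lo=8,mid=8 → [16,15,12,6,14,17,19,11,20,18,21]
arr[mid]=20=20: mid=9
arr[mid]=18<20: swap arr[8],arr[9]; lo=9,mid=10 → [16,15,12,6,14,17,19,11,18,20,21]
end: lo=9, hi=9; arr = [16,15,12,6,14,17,19,11,18,20,21]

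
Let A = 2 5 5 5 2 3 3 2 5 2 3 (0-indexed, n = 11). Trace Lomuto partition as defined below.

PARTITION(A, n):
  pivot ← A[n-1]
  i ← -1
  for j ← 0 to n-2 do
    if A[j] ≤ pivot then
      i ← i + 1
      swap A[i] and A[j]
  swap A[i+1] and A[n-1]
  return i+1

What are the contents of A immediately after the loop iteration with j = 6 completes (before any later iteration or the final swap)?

2 2 3 3 5 5 5 2 5 2 3

pivot=3, i=-1
j=0: 2≤3, i=0, swap(0,0) ⇒ 2 5 5 5 2 3 3 2 5 2 3
j=1: 5>3, skip
j=2: 5>3, skip
j=3: 5>3, skip
j=4: 2≤3, i=1, swap(1,4) ⇒ 2 2 5 5 5 3 3 2 5 2 3
j=5: 3≤3, i=2, swap(2,5) ⇒ 2 2 3 5 5 5 3 2 5 2 3
j=6: 3≤3, i=3, swap(3,6) ⇒ 2 2 3 3 5 5 5 2 5 2 3
(after j=6) A = 2 2 3 3 5 5 5 2 5 2 3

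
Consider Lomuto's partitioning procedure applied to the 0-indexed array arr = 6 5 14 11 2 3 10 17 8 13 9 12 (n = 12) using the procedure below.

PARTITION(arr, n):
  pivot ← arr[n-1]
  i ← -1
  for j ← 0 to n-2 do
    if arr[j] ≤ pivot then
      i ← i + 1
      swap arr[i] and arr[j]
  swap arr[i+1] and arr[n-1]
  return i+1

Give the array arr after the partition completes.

6 5 11 2 3 10 8 9 12 13 17 14

pivot = arr[11] = 12; i = -1
j=0: arr[0]=6 ≤ 12 → i=0, swap arr[0],arr[0] (no change) → 6 5 14 11 2 3 10 17 8 13 9 12
j=1: arr[1]=5 ≤ 12 → i=1, swap arr[1],arr[1] (no change) → 6 5 14 11 2 3 10 17 8 13 9 12
j=2: arr[2]=14 > 12 → no swap
j=3: arr[3]=11 ≤ 12 → i=2, swap arr[2],arr[3] → 6 5 11 14 2 3 10 17 8 13 9 12
j=4: arr[4]=2 ≤ 12 → i=3, swap arr[3],arr[4] → 6 5 11 2 14 3 10 17 8 13 9 12
j=5: arr[5]=3 ≤ 12 → i=4, swap arr[4],arr[5] → 6 5 11 2 3 14 10 17 8 13 9 12
j=6: arr[6]=10 ≤ 12 → i=5, swap arr[5],arr[6] → 6 5 11 2 3 10 14 17 8 13 9 12
j=7: arr[7]=17 > 12 → no swap
j=8: arr[8]=8 ≤ 12 → i=6, swap arr[6],arr[8] → 6 5 11 2 3 10 8 17 14 13 9 12
j=9: arr[9]=13 > 12 → no swap
j=10: arr[10]=9 ≤ 12 → i=7, swap arr[7],arr[10] → 6 5 11 2 3 10 8 9 14 13 17 12
final swap arr[8],arr[11] → 6 5 11 2 3 10 8 9 12 13 17 14; return 8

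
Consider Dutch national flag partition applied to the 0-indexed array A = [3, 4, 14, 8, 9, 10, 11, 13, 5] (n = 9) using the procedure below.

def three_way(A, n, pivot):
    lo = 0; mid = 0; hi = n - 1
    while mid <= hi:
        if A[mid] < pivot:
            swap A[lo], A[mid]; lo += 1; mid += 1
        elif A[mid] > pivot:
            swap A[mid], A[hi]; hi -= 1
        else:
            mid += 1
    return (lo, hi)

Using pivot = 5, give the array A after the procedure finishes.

[3, 4, 5, 9, 10, 11, 13, 8, 14]

pivot = 5; lo=0, mid=0, hi=8
A[mid]=3<5: swap A[0],A[0]; lo=1,mid=1 → [3, 4, 14, 8, 9, 10, 11, 13, 5]
A[mid]=4<5: swap A[1],A[1]; lo=2,mid=2 → [3, 4, 14, 8, 9, 10, 11, 13, 5]
A[mid]=14>5: swap A[2],A[8]; hi=7 → [3, 4, 5, 8, 9, 10, 11, 13, 14]
A[mid]=5=5: mid=3
A[mid]=8>5: swap A[3],A[7]; hi=6 → [3, 4, 5, 13, 9, 10, 11, 8, 14]
A[mid]=13>5: swap A[3],A[6]; hi=5 → [3, 4, 5, 11, 9, 10, 13, 8, 14]
A[mid]=11>5: swap A[3],A[5]; hi=4 → [3, 4, 5, 10, 9, 11, 13, 8, 14]
A[mid]=10>5: swap A[3],A[4]; hi=3 → [3, 4, 5, 9, 10, 11, 13, 8, 14]
A[mid]=9>5: swap A[3],A[3]; hi=2 → [3, 4, 5, 9, 10, 11, 13, 8, 14]
end: lo=2, hi=2; A = [3, 4, 5, 9, 10, 11, 13, 8, 14]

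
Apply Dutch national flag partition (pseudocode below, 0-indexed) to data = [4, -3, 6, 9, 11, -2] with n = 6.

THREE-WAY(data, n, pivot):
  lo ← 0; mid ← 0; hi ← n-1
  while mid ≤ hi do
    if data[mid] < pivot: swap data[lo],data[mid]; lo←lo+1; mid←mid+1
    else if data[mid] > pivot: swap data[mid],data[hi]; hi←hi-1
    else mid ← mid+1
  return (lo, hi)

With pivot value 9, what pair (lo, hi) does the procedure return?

(4, 4)

lo=0 mid=0 hi=5
4<9: swap(0,0), lo=1 mid=1 ⇒ [4, -3, 6, 9, 11, -2]
-3<9: swap(1,1), lo=2 mid=2 ⇒ [4, -3, 6, 9, 11, -2]
6<9: swap(2,2), lo=3 mid=3 ⇒ [4, -3, 6, 9, 11, -2]
9=9: mid=4
11>9: swap(4,5), hi=4 ⇒ [4, -3, 6, 9, -2, 11]
-2<9: swap(3,4), lo=4 mid=5 ⇒ [4, -3, 6, -2, 9, 11]
done. lo=4 hi=4; data=[4, -3, 6, -2, 9, 11]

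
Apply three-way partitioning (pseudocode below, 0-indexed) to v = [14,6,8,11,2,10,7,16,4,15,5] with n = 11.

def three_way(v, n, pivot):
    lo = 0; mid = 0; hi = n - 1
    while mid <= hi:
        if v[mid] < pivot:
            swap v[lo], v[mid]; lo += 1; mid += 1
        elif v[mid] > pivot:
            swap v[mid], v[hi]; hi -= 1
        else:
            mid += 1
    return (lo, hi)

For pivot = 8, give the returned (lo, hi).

(5, 5)

lo=0 mid=0 hi=10
14>8: swap(0,10), hi=9 ⇒ [5,6,8,11,2,10,7,16,4,15,14]
5<8: swap(0,0), lo=1 mid=1 ⇒ [5,6,8,11,2,10,7,16,4,15,14]
6<8: swap(1,1), lo=2 mid=2 ⇒ [5,6,8,11,2,10,7,16,4,15,14]
8=8: mid=3
11>8: swap(3,9), hi=8 ⇒ [5,6,8,15,2,10,7,16,4,11,14]
15>8: swap(3,8), hi=7 ⇒ [5,6,8,4,2,10,7,16,15,11,14]
4<8: swap(2,3), lo=3 mid=4 ⇒ [5,6,4,8,2,10,7,16,15,11,14]
2<8: swap(3,4), lo=4 mid=5 ⇒ [5,6,4,2,8,10,7,16,15,11,14]
10>8: swap(5,7), hi=6 ⇒ [5,6,4,2,8,16,7,10,15,11,14]
16>8: swap(5,6), hi=5 ⇒ [5,6,4,2,8,7,16,10,15,11,14]
7<8: swap(4,5), lo=5 mid=6 ⇒ [5,6,4,2,7,8,16,10,15,11,14]
done. lo=5 hi=5; v=[5,6,4,2,7,8,16,10,15,11,14]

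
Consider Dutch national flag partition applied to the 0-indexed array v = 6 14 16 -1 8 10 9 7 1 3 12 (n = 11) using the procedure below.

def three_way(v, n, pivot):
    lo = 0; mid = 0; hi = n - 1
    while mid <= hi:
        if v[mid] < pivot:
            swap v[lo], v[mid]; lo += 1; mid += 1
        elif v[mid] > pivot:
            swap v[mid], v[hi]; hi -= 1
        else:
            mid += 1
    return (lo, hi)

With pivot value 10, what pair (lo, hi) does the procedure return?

lo=0 mid=0 hi=10
6<10: swap(0,0), lo=1 mid=1 ⇒ 6 14 16 -1 8 10 9 7 1 3 12
14>10: swap(1,10), hi=9 ⇒ 6 12 16 -1 8 10 9 7 1 3 14
12>10: swap(1,9), hi=8 ⇒ 6 3 16 -1 8 10 9 7 1 12 14
3<10: swap(1,1), lo=2 mid=2 ⇒ 6 3 16 -1 8 10 9 7 1 12 14
16>10: swap(2,8), hi=7 ⇒ 6 3 1 -1 8 10 9 7 16 12 14
1<10: swap(2,2), lo=3 mid=3 ⇒ 6 3 1 -1 8 10 9 7 16 12 14
-1<10: swap(3,3), lo=4 mid=4 ⇒ 6 3 1 -1 8 10 9 7 16 12 14
8<10: swap(4,4), lo=5 mid=5 ⇒ 6 3 1 -1 8 10 9 7 16 12 14
10=10: mid=6
9<10: swap(5,6), lo=6 mid=7 ⇒ 6 3 1 -1 8 9 10 7 16 12 14
7<10: swap(6,7), lo=7 mid=8 ⇒ 6 3 1 -1 8 9 7 10 16 12 14
done. lo=7 hi=7; v=6 3 1 -1 8 9 7 10 16 12 14

(7, 7)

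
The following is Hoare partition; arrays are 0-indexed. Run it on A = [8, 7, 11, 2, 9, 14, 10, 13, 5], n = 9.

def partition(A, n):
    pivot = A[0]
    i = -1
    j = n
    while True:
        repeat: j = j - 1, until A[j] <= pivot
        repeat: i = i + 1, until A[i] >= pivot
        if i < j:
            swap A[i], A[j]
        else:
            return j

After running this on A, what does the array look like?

pivot=8
j stops at 8 (5), i stops at 0 (8); swap ⇒ [5, 7, 11, 2, 9, 14, 10, 13, 8]
j stops at 3 (2), i stops at 2 (11); swap ⇒ [5, 7, 2, 11, 9, 14, 10, 13, 8]
j stops at 2, i stops at 3; i≥j ⇒ return 2. A=[5, 7, 2, 11, 9, 14, 10, 13, 8]

[5, 7, 2, 11, 9, 14, 10, 13, 8]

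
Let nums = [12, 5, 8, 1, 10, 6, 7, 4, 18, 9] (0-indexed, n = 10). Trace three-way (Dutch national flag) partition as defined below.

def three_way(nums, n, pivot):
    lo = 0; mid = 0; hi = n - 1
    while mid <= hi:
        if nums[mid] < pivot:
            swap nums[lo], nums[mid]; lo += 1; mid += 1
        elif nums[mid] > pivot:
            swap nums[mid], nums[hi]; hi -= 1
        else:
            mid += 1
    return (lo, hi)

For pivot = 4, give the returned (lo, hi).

(1, 1)

lo=0 mid=0 hi=9
12>4: swap(0,9), hi=8 ⇒ [9, 5, 8, 1, 10, 6, 7, 4, 18, 12]
9>4: swap(0,8), hi=7 ⇒ [18, 5, 8, 1, 10, 6, 7, 4, 9, 12]
18>4: swap(0,7), hi=6 ⇒ [4, 5, 8, 1, 10, 6, 7, 18, 9, 12]
4=4: mid=1
5>4: swap(1,6), hi=5 ⇒ [4, 7, 8, 1, 10, 6, 5, 18, 9, 12]
7>4: swap(1,5), hi=4 ⇒ [4, 6, 8, 1, 10, 7, 5, 18, 9, 12]
6>4: swap(1,4), hi=3 ⇒ [4, 10, 8, 1, 6, 7, 5, 18, 9, 12]
10>4: swap(1,3), hi=2 ⇒ [4, 1, 8, 10, 6, 7, 5, 18, 9, 12]
1<4: swap(0,1), lo=1 mid=2 ⇒ [1, 4, 8, 10, 6, 7, 5, 18, 9, 12]
8>4: swap(2,2), hi=1 ⇒ [1, 4, 8, 10, 6, 7, 5, 18, 9, 12]
done. lo=1 hi=1; nums=[1, 4, 8, 10, 6, 7, 5, 18, 9, 12]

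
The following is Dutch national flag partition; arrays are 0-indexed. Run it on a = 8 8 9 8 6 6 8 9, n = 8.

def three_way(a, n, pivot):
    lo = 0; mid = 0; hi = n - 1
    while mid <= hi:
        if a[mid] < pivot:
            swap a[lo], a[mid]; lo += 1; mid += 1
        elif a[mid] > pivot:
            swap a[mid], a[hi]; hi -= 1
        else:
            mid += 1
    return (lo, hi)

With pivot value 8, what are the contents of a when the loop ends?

6 6 8 8 8 8 9 9

pivot = 8; lo=0, mid=0, hi=7
a[mid]=8=8: mid=1
a[mid]=8=8: mid=2
a[mid]=9>8: swap a[2],a[7]; hi=6 → 8 8 9 8 6 6 8 9
a[mid]=9>8: swap a[2],a[6]; hi=5 → 8 8 8 8 6 6 9 9
a[mid]=8=8: mid=3
a[mid]=8=8: mid=4
a[mid]=6<8: swap a[0],a[4]; lo=1,mid=5 → 6 8 8 8 8 6 9 9
a[mid]=6<8: swap a[1],a[5]; lo=2,mid=6 → 6 6 8 8 8 8 9 9
end: lo=2, hi=5; a = 6 6 8 8 8 8 9 9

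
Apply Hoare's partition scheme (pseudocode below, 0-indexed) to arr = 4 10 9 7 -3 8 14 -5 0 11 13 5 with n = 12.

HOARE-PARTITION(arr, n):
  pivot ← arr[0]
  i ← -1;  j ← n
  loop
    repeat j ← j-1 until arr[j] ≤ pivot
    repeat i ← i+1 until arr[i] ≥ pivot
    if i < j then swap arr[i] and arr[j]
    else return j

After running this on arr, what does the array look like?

pivot = arr[0] = 4; i = -1, j = 12
j→8 (arr[8]=0≤4), i→0 (arr[0]=4≥4); i<j, swap → 0 10 9 7 -3 8 14 -5 4 11 13 5
j→7 (arr[7]=-5≤4), i→1 (arr[1]=10≥4); i<j, swap → 0 -5 9 7 -3 8 14 10 4 11 13 5
j→4 (arr[4]=-3≤4), i→2 (arr[2]=9≥4); i<j, swap → 0 -5 -3 7 9 8 14 10 4 11 13 5
j→2, i→3; i≥j, return j=2. arr = 0 -5 -3 7 9 8 14 10 4 11 13 5

0 -5 -3 7 9 8 14 10 4 11 13 5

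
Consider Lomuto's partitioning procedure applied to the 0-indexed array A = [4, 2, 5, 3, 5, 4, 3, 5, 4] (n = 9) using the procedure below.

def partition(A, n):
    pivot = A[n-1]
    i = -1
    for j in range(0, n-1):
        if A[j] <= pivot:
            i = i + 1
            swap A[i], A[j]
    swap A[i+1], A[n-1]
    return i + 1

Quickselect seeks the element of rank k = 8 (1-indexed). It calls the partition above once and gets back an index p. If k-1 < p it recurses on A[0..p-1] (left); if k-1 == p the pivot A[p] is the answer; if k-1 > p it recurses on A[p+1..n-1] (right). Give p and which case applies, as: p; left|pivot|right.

5; right

pivot = A[8] = 4; i = -1
j=0: A[0]=4 ≤ 4 → i=0, swap A[0],A[0] (no change) → [4, 2, 5, 3, 5, 4, 3, 5, 4]
j=1: A[1]=2 ≤ 4 → i=1, swap A[1],A[1] (no change) → [4, 2, 5, 3, 5, 4, 3, 5, 4]
j=2: A[2]=5 > 4 → no swap
j=3: A[3]=3 ≤ 4 → i=2, swap A[2],A[3] → [4, 2, 3, 5, 5, 4, 3, 5, 4]
j=4: A[4]=5 > 4 → no swap
j=5: A[5]=4 ≤ 4 → i=3, swap A[3],A[5] → [4, 2, 3, 4, 5, 5, 3, 5, 4]
j=6: A[6]=3 ≤ 4 → i=4, swap A[4],A[6] → [4, 2, 3, 4, 3, 5, 5, 5, 4]
j=7: A[7]=5 > 4 → no swap
final swap A[5],A[8] → [4, 2, 3, 4, 3, 4, 5, 5, 5]; return 5
p = 5; k-1 = 7 > 5 ⇒ right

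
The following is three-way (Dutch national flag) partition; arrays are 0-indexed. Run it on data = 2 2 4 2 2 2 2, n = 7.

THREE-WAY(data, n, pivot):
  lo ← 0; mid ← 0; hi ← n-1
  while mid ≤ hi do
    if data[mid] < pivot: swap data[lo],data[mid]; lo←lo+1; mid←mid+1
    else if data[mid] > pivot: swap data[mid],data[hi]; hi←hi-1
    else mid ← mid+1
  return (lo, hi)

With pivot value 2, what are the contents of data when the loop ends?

pivot = 2; lo=0, mid=0, hi=6
data[mid]=2=2: mid=1
data[mid]=2=2: mid=2
data[mid]=4>2: swap data[2],data[6]; hi=5 → 2 2 2 2 2 2 4
data[mid]=2=2: mid=3
data[mid]=2=2: mid=4
data[mid]=2=2: mid=5
data[mid]=2=2: mid=6
end: lo=0, hi=5; data = 2 2 2 2 2 2 4

2 2 2 2 2 2 4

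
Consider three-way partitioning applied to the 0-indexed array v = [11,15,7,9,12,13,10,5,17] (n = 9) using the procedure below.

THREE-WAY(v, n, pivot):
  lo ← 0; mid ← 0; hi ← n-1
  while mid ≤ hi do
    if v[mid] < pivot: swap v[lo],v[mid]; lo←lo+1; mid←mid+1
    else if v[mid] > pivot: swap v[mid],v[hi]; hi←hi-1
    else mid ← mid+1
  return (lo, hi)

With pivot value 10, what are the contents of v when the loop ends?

[5,7,9,10,13,12,15,17,11]

lo=0 mid=0 hi=8
11>10: swap(0,8), hi=7 ⇒ [17,15,7,9,12,13,10,5,11]
17>10: swap(0,7), hi=6 ⇒ [5,15,7,9,12,13,10,17,11]
5<10: swap(0,0), lo=1 mid=1 ⇒ [5,15,7,9,12,13,10,17,11]
15>10: swap(1,6), hi=5 ⇒ [5,10,7,9,12,13,15,17,11]
10=10: mid=2
7<10: swap(1,2), lo=2 mid=3 ⇒ [5,7,10,9,12,13,15,17,11]
9<10: swap(2,3), lo=3 mid=4 ⇒ [5,7,9,10,12,13,15,17,11]
12>10: swap(4,5), hi=4 ⇒ [5,7,9,10,13,12,15,17,11]
13>10: swap(4,4), hi=3 ⇒ [5,7,9,10,13,12,15,17,11]
done. lo=3 hi=3; v=[5,7,9,10,13,12,15,17,11]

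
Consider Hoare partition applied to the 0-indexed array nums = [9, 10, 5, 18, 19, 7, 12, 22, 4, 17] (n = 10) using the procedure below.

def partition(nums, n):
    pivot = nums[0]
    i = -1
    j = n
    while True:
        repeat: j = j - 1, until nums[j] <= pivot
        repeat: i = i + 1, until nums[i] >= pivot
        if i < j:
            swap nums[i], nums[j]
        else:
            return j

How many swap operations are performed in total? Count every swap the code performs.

pivot = nums[0] = 9; i = -1, j = 10
j→8 (nums[8]=4≤9), i→0 (nums[0]=9≥9); i<j, swap → [4, 10, 5, 18, 19, 7, 12, 22, 9, 17]
j→5 (nums[5]=7≤9), i→1 (nums[1]=10≥9); i<j, swap → [4, 7, 5, 18, 19, 10, 12, 22, 9, 17]
j→2, i→3; i≥j, return j=2. nums = [4, 7, 5, 18, 19, 10, 12, 22, 9, 17]

2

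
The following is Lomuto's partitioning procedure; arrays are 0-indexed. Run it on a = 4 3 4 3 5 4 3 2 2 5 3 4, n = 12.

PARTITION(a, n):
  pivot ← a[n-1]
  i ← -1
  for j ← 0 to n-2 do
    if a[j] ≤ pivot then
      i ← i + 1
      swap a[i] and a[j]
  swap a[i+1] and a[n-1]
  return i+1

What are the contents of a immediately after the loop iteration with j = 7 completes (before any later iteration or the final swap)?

pivot=4, i=-1
j=0: 4≤4, i=0, swap(0,0) ⇒ 4 3 4 3 5 4 3 2 2 5 3 4
j=1: 3≤4, i=1, swap(1,1) ⇒ 4 3 4 3 5 4 3 2 2 5 3 4
j=2: 4≤4, i=2, swap(2,2) ⇒ 4 3 4 3 5 4 3 2 2 5 3 4
j=3: 3≤4, i=3, swap(3,3) ⇒ 4 3 4 3 5 4 3 2 2 5 3 4
j=4: 5>4, skip
j=5: 4≤4, i=4, swap(4,5) ⇒ 4 3 4 3 4 5 3 2 2 5 3 4
j=6: 3≤4, i=5, swap(5,6) ⇒ 4 3 4 3 4 3 5 2 2 5 3 4
j=7: 2≤4, i=6, swap(6,7) ⇒ 4 3 4 3 4 3 2 5 2 5 3 4
(after j=7) a = 4 3 4 3 4 3 2 5 2 5 3 4

4 3 4 3 4 3 2 5 2 5 3 4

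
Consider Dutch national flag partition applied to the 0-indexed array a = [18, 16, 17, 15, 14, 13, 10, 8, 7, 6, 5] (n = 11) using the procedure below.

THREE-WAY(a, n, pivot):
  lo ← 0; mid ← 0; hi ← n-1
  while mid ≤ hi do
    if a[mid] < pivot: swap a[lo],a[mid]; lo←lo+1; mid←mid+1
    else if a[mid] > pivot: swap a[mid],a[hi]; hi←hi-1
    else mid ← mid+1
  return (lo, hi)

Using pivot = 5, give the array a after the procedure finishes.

[5, 17, 15, 14, 13, 10, 8, 7, 6, 16, 18]

lo=0 mid=0 hi=10
18>5: swap(0,10), hi=9 ⇒ [5, 16, 17, 15, 14, 13, 10, 8, 7, 6, 18]
5=5: mid=1
16>5: swap(1,9), hi=8 ⇒ [5, 6, 17, 15, 14, 13, 10, 8, 7, 16, 18]
6>5: swap(1,8), hi=7 ⇒ [5, 7, 17, 15, 14, 13, 10, 8, 6, 16, 18]
7>5: swap(1,7), hi=6 ⇒ [5, 8, 17, 15, 14, 13, 10, 7, 6, 16, 18]
8>5: swap(1,6), hi=5 ⇒ [5, 10, 17, 15, 14, 13, 8, 7, 6, 16, 18]
10>5: swap(1,5), hi=4 ⇒ [5, 13, 17, 15, 14, 10, 8, 7, 6, 16, 18]
13>5: swap(1,4), hi=3 ⇒ [5, 14, 17, 15, 13, 10, 8, 7, 6, 16, 18]
14>5: swap(1,3), hi=2 ⇒ [5, 15, 17, 14, 13, 10, 8, 7, 6, 16, 18]
15>5: swap(1,2), hi=1 ⇒ [5, 17, 15, 14, 13, 10, 8, 7, 6, 16, 18]
17>5: swap(1,1), hi=0 ⇒ [5, 17, 15, 14, 13, 10, 8, 7, 6, 16, 18]
done. lo=0 hi=0; a=[5, 17, 15, 14, 13, 10, 8, 7, 6, 16, 18]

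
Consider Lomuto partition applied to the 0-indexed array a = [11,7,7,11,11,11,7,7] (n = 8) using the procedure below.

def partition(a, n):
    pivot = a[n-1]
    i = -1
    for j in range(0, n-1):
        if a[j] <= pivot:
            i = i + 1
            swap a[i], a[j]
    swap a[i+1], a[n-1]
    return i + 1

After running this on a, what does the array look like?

pivot=7, i=-1
j=0: 11>7, skip
j=1: 7≤7, i=0, swap(0,1) ⇒ [7,11,7,11,11,11,7,7]
j=2: 7≤7, i=1, swap(1,2) ⇒ [7,7,11,11,11,11,7,7]
j=3: 11>7, skip
j=4: 11>7, skip
j=5: 11>7, skip
j=6: 7≤7, i=2, swap(2,6) ⇒ [7,7,7,11,11,11,11,7]
swap(3,7) ⇒ [7,7,7,7,11,11,11,11]; return 3

[7,7,7,7,11,11,11,11]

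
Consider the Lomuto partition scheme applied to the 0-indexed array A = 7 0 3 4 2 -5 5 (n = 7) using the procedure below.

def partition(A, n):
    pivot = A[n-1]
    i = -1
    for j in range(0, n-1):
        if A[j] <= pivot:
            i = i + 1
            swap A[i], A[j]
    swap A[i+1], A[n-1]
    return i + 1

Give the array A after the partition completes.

0 3 4 2 -5 5 7

pivot=5, i=-1
j=0: 7>5, skip
j=1: 0≤5, i=0, swap(0,1) ⇒ 0 7 3 4 2 -5 5
j=2: 3≤5, i=1, swap(1,2) ⇒ 0 3 7 4 2 -5 5
j=3: 4≤5, i=2, swap(2,3) ⇒ 0 3 4 7 2 -5 5
j=4: 2≤5, i=3, swap(3,4) ⇒ 0 3 4 2 7 -5 5
j=5: -5≤5, i=4, swap(4,5) ⇒ 0 3 4 2 -5 7 5
swap(5,6) ⇒ 0 3 4 2 -5 5 7; return 5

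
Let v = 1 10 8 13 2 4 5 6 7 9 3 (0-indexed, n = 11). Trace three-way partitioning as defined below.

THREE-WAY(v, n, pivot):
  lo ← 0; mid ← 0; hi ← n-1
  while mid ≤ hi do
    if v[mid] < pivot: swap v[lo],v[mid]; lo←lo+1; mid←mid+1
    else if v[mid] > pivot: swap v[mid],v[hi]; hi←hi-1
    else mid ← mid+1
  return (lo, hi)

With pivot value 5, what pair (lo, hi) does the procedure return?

(4, 4)

pivot = 5; lo=0, mid=0, hi=10
v[mid]=1<5: swap v[0],v[0]; lo=1,mid=1 → 1 10 8 13 2 4 5 6 7 9 3
v[mid]=10>5: swap v[1],v[10]; hi=9 → 1 3 8 13 2 4 5 6 7 9 10
v[mid]=3<5: swap v[1],v[1]; lo=2,mid=2 → 1 3 8 13 2 4 5 6 7 9 10
v[mid]=8>5: swap v[2],v[9]; hi=8 → 1 3 9 13 2 4 5 6 7 8 10
v[mid]=9>5: swap v[2],v[8]; hi=7 → 1 3 7 13 2 4 5 6 9 8 10
v[mid]=7>5: swap v[2],v[7]; hi=6 → 1 3 6 13 2 4 5 7 9 8 10
v[mid]=6>5: swap v[2],v[6]; hi=5 → 1 3 5 13 2 4 6 7 9 8 10
v[mid]=5=5: mid=3
v[mid]=13>5: swap v[3],v[5]; hi=4 → 1 3 5 4 2 13 6 7 9 8 10
v[mid]=4<5: swap v[2],v[3]; lo=3,mid=4 → 1 3 4 5 2 13 6 7 9 8 10
v[mid]=2<5: swap v[3],v[4]; lo=4,mid=5 → 1 3 4 2 5 13 6 7 9 8 10
end: lo=4, hi=4; v = 1 3 4 2 5 13 6 7 9 8 10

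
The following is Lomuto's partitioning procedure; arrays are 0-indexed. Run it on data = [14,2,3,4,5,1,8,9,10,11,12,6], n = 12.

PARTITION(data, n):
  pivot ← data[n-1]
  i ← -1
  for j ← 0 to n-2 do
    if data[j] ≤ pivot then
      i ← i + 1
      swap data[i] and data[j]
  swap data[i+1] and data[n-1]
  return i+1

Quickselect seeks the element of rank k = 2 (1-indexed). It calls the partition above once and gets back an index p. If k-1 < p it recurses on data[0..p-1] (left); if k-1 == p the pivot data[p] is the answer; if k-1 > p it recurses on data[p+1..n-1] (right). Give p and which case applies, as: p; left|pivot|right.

pivot = data[11] = 6; i = -1
j=0: data[0]=14 > 6 → no swap
j=1: data[1]=2 ≤ 6 → i=0, swap data[0],data[1] → [2,14,3,4,5,1,8,9,10,11,12,6]
j=2: data[2]=3 ≤ 6 → i=1, swap data[1],data[2] → [2,3,14,4,5,1,8,9,10,11,12,6]
j=3: data[3]=4 ≤ 6 → i=2, swap data[2],data[3] → [2,3,4,14,5,1,8,9,10,11,12,6]
j=4: data[4]=5 ≤ 6 → i=3, swap data[3],data[4] → [2,3,4,5,14,1,8,9,10,11,12,6]
j=5: data[5]=1 ≤ 6 → i=4, swap data[4],data[5] → [2,3,4,5,1,14,8,9,10,11,12,6]
j=6: data[6]=8 > 6 → no swap
j=7: data[7]=9 > 6 → no swap
j=8: data[8]=10 > 6 → no swap
j=9: data[9]=11 > 6 → no swap
j=10: data[10]=12 > 6 → no swap
final swap data[5],data[11] → [2,3,4,5,1,6,8,9,10,11,12,14]; return 5
p = 5; k-1 = 1 < 5 ⇒ left

5; left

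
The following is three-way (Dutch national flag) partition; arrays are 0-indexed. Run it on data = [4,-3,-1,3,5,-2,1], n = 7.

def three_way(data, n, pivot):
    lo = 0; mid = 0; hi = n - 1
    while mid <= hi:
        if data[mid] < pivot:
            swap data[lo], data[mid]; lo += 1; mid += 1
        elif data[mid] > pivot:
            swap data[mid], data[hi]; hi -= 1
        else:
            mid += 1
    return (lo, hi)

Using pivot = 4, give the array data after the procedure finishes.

lo=0 mid=0 hi=6
4=4: mid=1
-3<4: swap(0,1), lo=1 mid=2 ⇒ [-3,4,-1,3,5,-2,1]
-1<4: swap(1,2), lo=2 mid=3 ⇒ [-3,-1,4,3,5,-2,1]
3<4: swap(2,3), lo=3 mid=4 ⇒ [-3,-1,3,4,5,-2,1]
5>4: swap(4,6), hi=5 ⇒ [-3,-1,3,4,1,-2,5]
1<4: swap(3,4), lo=4 mid=5 ⇒ [-3,-1,3,1,4,-2,5]
-2<4: swap(4,5), lo=5 mid=6 ⇒ [-3,-1,3,1,-2,4,5]
done. lo=5 hi=5; data=[-3,-1,3,1,-2,4,5]

[-3,-1,3,1,-2,4,5]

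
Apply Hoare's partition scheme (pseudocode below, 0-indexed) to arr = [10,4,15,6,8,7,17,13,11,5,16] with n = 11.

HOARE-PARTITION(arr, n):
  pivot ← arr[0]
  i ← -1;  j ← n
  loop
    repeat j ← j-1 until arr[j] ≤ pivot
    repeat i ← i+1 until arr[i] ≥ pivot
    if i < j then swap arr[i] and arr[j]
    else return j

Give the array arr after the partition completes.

[5,4,7,6,8,15,17,13,11,10,16]

pivot = arr[0] = 10; i = -1, j = 11
j→9 (arr[9]=5≤10), i→0 (arr[0]=10≥10); i<j, swap → [5,4,15,6,8,7,17,13,11,10,16]
j→5 (arr[5]=7≤10), i→2 (arr[2]=15≥10); i<j, swap → [5,4,7,6,8,15,17,13,11,10,16]
j→4, i→5; i≥j, return j=4. arr = [5,4,7,6,8,15,17,13,11,10,16]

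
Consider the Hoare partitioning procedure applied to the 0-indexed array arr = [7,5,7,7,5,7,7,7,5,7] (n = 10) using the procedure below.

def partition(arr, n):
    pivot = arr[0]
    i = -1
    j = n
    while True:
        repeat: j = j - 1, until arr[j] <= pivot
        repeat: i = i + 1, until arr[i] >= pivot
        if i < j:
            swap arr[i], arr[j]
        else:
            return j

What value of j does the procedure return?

5

pivot=7
j stops at 9 (7), i stops at 0 (7); swap ⇒ [7,5,7,7,5,7,7,7,5,7]
j stops at 8 (5), i stops at 2 (7); swap ⇒ [7,5,5,7,5,7,7,7,7,7]
j stops at 7 (7), i stops at 3 (7); swap ⇒ [7,5,5,7,5,7,7,7,7,7]
j stops at 6 (7), i stops at 5 (7); swap ⇒ [7,5,5,7,5,7,7,7,7,7]
j stops at 5, i stops at 6; i≥j ⇒ return 5. arr=[7,5,5,7,5,7,7,7,7,7]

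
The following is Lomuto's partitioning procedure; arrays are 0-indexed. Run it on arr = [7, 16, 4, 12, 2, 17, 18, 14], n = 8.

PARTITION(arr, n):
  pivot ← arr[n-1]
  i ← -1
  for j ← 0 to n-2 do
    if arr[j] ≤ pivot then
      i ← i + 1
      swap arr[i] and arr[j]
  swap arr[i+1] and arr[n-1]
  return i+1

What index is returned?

4

pivot=14, i=-1
j=0: 7≤14, i=0, swap(0,0) ⇒ [7, 16, 4, 12, 2, 17, 18, 14]
j=1: 16>14, skip
j=2: 4≤14, i=1, swap(1,2) ⇒ [7, 4, 16, 12, 2, 17, 18, 14]
j=3: 12≤14, i=2, swap(2,3) ⇒ [7, 4, 12, 16, 2, 17, 18, 14]
j=4: 2≤14, i=3, swap(3,4) ⇒ [7, 4, 12, 2, 16, 17, 18, 14]
j=5: 17>14, skip
j=6: 18>14, skip
swap(4,7) ⇒ [7, 4, 12, 2, 14, 17, 18, 16]; return 4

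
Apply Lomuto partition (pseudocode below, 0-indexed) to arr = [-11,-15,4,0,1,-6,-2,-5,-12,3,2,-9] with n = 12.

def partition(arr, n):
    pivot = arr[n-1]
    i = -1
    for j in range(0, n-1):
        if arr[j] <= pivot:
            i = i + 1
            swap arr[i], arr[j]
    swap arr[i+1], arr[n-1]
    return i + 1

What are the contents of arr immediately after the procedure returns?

pivot = arr[11] = -9; i = -1
j=0: arr[0]=-11 ≤ -9 → i=0, swap arr[0],arr[0] (no change) → [-11,-15,4,0,1,-6,-2,-5,-12,3,2,-9]
j=1: arr[1]=-15 ≤ -9 → i=1, swap arr[1],arr[1] (no change) → [-11,-15,4,0,1,-6,-2,-5,-12,3,2,-9]
j=2: arr[2]=4 > -9 → no swap
j=3: arr[3]=0 > -9 → no swap
j=4: arr[4]=1 > -9 → no swap
j=5: arr[5]=-6 > -9 → no swap
j=6: arr[6]=-2 > -9 → no swap
j=7: arr[7]=-5 > -9 → no swap
j=8: arr[8]=-12 ≤ -9 → i=2, swap arr[2],arr[8] → [-11,-15,-12,0,1,-6,-2,-5,4,3,2,-9]
j=9: arr[9]=3 > -9 → no swap
j=10: arr[10]=2 > -9 → no swap
final swap arr[3],arr[11] → [-11,-15,-12,-9,1,-6,-2,-5,4,3,2,0]; return 3

[-11,-15,-12,-9,1,-6,-2,-5,4,3,2,0]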